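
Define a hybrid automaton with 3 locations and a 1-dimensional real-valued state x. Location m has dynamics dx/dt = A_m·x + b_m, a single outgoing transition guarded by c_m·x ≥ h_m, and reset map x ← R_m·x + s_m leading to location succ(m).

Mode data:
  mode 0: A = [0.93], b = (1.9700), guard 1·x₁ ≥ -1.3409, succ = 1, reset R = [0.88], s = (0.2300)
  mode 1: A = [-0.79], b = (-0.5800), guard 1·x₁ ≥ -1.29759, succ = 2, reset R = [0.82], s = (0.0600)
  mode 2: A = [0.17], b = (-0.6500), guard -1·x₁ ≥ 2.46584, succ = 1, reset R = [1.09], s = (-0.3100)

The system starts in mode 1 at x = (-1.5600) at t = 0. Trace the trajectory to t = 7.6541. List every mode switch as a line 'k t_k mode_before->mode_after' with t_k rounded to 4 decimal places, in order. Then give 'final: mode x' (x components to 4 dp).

1 0.4840 1->2
2 2.0400 2->1
3 3.8004 1->2
4 5.3564 2->1
5 7.1168 1->2
final: 2 -1.4658

Mode 1: guard c·x = -1.2976 hit at Δt = 0.4840 (t = 0.4840), x⁻ = (-1.2976) → reset → x⁺ = (-1.0040), jump to mode 2
Mode 2: guard c·x = 2.4658 hit at Δt = 1.5560 (t = 2.0400), x⁻ = (-2.4658) → reset → x⁺ = (-2.9978), jump to mode 1
Mode 1: guard c·x = -1.2976 hit at Δt = 1.7604 (t = 3.8004), x⁻ = (-1.2976) → reset → x⁺ = (-1.0040), jump to mode 2
Mode 2: guard c·x = 2.4658 hit at Δt = 1.5560 (t = 5.3564), x⁻ = (-2.4658) → reset → x⁺ = (-2.9978), jump to mode 1
Mode 1: guard c·x = -1.2976 hit at Δt = 1.7604 (t = 7.1168), x⁻ = (-1.2976) → reset → x⁺ = (-1.0040), jump to mode 2
Mode 2: flow for 0.5373 to horizon, guard not reached → x = (-1.4658)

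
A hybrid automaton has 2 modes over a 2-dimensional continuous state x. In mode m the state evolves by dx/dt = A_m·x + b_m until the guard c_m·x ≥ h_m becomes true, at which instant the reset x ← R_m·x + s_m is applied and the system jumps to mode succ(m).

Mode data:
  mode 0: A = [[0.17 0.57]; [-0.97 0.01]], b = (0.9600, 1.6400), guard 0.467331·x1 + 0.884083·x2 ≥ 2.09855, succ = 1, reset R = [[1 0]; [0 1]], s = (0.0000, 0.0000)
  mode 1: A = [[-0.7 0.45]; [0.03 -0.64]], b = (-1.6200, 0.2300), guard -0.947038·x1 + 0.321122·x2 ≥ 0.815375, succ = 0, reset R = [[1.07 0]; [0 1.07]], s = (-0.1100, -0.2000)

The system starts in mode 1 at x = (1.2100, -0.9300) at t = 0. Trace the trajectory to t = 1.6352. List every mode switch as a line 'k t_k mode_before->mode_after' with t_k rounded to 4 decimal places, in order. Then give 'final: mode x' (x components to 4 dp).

1 1.1759 1->0
final: 0 -0.7213 0.7072

Mode 1: guard c·x = 0.8154 hit at Δt = 1.1759 (t = 1.1759), x⁻ = (-0.9466, -0.2524) → reset → x⁺ = (-1.1228, -0.4701), jump to mode 0
Mode 0: flow for 0.4593 to horizon, guard not reached → x = (-0.7213, 0.7072)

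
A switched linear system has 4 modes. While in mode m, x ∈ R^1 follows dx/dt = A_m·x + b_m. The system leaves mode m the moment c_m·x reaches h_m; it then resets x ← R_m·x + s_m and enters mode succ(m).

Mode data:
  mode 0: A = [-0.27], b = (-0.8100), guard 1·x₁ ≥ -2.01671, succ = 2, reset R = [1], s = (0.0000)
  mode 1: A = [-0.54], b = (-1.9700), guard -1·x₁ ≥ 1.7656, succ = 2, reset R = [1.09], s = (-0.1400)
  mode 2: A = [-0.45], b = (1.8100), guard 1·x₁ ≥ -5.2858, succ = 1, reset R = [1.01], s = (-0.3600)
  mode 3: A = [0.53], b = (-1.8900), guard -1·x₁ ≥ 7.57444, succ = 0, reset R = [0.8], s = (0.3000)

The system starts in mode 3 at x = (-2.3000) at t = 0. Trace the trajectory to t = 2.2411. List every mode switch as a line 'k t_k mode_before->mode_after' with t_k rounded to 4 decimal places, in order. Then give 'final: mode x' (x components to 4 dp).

Mode 3: guard c·x = 7.5744 hit at Δt = 1.2102 (t = 1.2102), x⁻ = (-7.5744) → reset → x⁺ = (-5.7596), jump to mode 0
Mode 0: flow for 1.0309 to horizon, guard not reached → x = (-5.0891)

1 1.2102 3->0
final: 0 -5.0891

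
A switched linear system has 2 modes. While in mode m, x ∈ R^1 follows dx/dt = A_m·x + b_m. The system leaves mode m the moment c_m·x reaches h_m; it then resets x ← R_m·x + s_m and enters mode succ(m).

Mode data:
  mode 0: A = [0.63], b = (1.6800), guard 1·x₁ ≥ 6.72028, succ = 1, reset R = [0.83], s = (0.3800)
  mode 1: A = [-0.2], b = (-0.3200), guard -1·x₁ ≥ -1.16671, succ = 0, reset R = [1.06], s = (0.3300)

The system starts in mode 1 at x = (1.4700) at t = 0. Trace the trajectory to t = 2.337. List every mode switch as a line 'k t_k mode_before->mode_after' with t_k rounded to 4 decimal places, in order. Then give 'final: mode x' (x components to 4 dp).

1 0.5201 1->0
2 1.7841 0->1
final: 1 5.1666

Mode 1: guard c·x = -1.1667 hit at Δt = 0.5201 (t = 0.5201), x⁻ = (1.1667) → reset → x⁺ = (1.5667), jump to mode 0
Mode 0: guard c·x = 6.7203 hit at Δt = 1.2640 (t = 1.7841), x⁻ = (6.7203) → reset → x⁺ = (5.9578), jump to mode 1
Mode 1: flow for 0.5529 to horizon, guard not reached → x = (5.1666)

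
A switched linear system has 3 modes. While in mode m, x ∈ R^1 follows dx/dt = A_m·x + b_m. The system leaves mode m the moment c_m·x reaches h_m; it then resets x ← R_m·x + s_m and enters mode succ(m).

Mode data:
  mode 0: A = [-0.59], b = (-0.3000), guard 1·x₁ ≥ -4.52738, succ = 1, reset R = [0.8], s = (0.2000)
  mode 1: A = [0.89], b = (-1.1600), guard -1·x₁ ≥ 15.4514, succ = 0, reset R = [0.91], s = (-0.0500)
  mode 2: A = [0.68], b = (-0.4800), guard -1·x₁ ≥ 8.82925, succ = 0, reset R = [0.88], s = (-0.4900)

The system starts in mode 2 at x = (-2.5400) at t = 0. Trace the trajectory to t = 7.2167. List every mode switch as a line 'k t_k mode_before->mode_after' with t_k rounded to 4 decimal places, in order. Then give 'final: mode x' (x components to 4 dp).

Mode 2: guard c·x = 8.8293 hit at Δt = 1.5847 (t = 1.5847), x⁻ = (-8.8292) → reset → x⁺ = (-8.2597), jump to mode 0
Mode 0: guard c·x = -4.5274 hit at Δt = 1.1133 (t = 2.6980), x⁻ = (-4.5274) → reset → x⁺ = (-3.4219), jump to mode 1
Mode 1: guard c·x = 15.4514 hit at Δt = 1.4222 (t = 4.1202), x⁻ = (-15.4514) → reset → x⁺ = (-14.1108), jump to mode 0
Mode 0: guard c·x = -4.5274 hit at Δt = 2.0665 (t = 6.1867), x⁻ = (-4.5274) → reset → x⁺ = (-3.4219), jump to mode 1
Mode 1: flow for 1.0300 to horizon, guard not reached → x = (-10.5148)

1 1.5847 2->0
2 2.6980 0->1
3 4.1202 1->0
4 6.1867 0->1
final: 1 -10.5148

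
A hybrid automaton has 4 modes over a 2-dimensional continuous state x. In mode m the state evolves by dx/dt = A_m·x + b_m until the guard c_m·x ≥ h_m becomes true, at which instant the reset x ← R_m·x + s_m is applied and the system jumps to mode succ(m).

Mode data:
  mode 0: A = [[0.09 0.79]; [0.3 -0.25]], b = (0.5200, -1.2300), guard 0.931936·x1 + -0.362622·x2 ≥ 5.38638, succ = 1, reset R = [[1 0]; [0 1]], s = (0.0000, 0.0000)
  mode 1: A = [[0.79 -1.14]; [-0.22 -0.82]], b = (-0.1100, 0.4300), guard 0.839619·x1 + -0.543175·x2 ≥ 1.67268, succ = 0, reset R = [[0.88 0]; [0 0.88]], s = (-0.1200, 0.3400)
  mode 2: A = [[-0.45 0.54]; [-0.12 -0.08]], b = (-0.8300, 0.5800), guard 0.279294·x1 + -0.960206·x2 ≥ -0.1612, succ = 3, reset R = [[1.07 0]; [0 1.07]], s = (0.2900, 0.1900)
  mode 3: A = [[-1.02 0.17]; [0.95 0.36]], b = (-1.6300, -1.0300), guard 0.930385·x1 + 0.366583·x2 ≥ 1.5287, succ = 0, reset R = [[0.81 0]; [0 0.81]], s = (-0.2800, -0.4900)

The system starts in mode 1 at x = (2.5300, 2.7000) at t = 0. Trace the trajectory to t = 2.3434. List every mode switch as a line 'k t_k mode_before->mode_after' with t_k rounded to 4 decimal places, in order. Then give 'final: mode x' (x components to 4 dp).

1 1.5900 1->0
final: 0 2.9887 0.4599

Mode 1: guard c·x = 1.6727 hit at Δt = 1.5900 (t = 1.5900), x⁻ = (2.4357, 0.6856) → reset → x⁺ = (2.0234, 0.9433), jump to mode 0
Mode 0: flow for 0.7534 to horizon, guard not reached → x = (2.9887, 0.4599)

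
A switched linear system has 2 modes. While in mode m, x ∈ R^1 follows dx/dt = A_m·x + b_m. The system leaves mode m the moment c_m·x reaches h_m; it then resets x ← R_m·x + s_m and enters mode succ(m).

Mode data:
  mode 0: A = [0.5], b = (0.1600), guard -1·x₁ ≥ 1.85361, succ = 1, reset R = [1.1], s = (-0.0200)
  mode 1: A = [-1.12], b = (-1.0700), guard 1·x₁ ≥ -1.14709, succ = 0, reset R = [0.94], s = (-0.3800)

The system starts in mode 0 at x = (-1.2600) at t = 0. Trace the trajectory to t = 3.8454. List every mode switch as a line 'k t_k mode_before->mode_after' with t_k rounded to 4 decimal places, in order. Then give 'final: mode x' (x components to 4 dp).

1 0.9790 0->1
2 2.5417 1->0
3 3.1380 0->1
final: 1 -1.4551

Mode 0: guard c·x = 1.8536 hit at Δt = 0.9790 (t = 0.9790), x⁻ = (-1.8536) → reset → x⁺ = (-2.0590), jump to mode 1
Mode 1: guard c·x = -1.1471 hit at Δt = 1.5627 (t = 2.5417), x⁻ = (-1.1471) → reset → x⁺ = (-1.4583), jump to mode 0
Mode 0: guard c·x = 1.8536 hit at Δt = 0.5962 (t = 3.1380), x⁻ = (-1.8536) → reset → x⁺ = (-2.0590), jump to mode 1
Mode 1: flow for 0.7074 to horizon, guard not reached → x = (-1.4551)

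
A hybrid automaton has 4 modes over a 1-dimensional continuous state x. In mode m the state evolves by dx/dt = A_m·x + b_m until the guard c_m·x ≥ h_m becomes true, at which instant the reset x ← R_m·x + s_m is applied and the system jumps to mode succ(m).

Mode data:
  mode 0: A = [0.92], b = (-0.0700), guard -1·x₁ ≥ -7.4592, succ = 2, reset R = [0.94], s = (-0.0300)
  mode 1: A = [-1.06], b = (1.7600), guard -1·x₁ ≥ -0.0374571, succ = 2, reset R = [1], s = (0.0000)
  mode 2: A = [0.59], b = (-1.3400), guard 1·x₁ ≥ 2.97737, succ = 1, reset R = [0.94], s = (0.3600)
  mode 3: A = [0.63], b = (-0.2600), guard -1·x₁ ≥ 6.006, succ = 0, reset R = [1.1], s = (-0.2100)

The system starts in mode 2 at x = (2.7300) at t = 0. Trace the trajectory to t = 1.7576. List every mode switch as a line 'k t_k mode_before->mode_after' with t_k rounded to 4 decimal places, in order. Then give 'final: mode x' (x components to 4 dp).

Mode 2: guard c·x = 2.9774 hit at Δt = 0.7309 (t = 0.7309), x⁻ = (2.9774) → reset → x⁺ = (3.1587), jump to mode 1
Mode 1: flow for 1.0267 to horizon, guard not reached → x = (2.1650)

1 0.7309 2->1
final: 1 2.1650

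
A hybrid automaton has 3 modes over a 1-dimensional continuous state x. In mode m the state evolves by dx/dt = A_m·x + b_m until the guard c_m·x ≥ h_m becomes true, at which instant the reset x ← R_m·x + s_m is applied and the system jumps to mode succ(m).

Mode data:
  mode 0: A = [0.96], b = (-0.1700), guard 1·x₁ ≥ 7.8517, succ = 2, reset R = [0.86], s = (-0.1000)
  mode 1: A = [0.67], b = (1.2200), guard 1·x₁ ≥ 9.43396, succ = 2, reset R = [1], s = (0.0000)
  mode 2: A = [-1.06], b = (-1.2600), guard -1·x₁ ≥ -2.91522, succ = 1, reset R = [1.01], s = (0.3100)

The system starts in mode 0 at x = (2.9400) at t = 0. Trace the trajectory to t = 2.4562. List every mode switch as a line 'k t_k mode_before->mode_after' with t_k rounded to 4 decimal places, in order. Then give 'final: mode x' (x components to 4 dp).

1 1.0642 0->2
2 1.6750 2->1
final: 1 6.7450

Mode 0: guard c·x = 7.8517 hit at Δt = 1.0642 (t = 1.0642), x⁻ = (7.8517) → reset → x⁺ = (6.6525), jump to mode 2
Mode 2: guard c·x = -2.9152 hit at Δt = 0.6108 (t = 1.6750), x⁻ = (2.9152) → reset → x⁺ = (3.2544), jump to mode 1
Mode 1: flow for 0.7812 to horizon, guard not reached → x = (6.7450)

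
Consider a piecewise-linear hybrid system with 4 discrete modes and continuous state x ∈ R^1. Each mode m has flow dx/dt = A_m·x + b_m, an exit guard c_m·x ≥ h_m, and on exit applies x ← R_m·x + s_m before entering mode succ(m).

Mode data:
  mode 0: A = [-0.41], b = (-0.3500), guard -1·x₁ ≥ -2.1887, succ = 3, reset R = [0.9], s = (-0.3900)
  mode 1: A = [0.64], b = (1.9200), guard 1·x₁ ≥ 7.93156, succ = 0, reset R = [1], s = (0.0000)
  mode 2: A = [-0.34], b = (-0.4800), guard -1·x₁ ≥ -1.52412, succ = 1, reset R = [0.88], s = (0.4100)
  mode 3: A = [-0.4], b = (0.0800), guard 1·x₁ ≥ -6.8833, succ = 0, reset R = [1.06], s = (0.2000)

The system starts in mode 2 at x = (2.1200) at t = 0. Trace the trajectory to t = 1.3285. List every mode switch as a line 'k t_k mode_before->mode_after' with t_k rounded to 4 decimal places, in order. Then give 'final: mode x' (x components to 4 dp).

Mode 2: guard c·x = -1.5241 hit at Δt = 0.5435 (t = 0.5435), x⁻ = (1.5241) → reset → x⁺ = (1.7512), jump to mode 1
Mode 1: flow for 0.7850 to horizon, guard not reached → x = (4.8523)

1 0.5435 2->1
final: 1 4.8523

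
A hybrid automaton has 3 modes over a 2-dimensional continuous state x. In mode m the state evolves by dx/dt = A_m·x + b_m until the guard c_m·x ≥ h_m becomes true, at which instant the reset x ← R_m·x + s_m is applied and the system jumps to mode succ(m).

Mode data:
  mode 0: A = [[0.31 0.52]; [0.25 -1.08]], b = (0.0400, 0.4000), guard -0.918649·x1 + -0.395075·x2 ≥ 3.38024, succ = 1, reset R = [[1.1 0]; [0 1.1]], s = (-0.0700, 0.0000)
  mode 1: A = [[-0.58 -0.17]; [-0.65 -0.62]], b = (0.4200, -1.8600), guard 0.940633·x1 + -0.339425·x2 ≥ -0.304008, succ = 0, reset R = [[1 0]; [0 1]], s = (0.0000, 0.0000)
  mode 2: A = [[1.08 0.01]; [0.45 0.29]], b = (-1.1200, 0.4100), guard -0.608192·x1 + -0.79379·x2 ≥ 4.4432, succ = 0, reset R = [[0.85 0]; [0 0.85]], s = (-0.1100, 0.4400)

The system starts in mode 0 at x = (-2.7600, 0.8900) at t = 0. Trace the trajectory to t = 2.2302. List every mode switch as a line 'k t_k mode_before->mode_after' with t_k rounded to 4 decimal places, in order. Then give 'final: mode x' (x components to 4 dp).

1 1.2080 0->1
final: 1 -1.9525 -0.0450

Mode 0: guard c·x = 3.3802 hit at Δt = 1.2080 (t = 1.2080), x⁻ = (-3.6648, -0.0344) → reset → x⁺ = (-4.1013, -0.0378), jump to mode 1
Mode 1: flow for 1.0222 to horizon, guard not reached → x = (-1.9525, -0.0450)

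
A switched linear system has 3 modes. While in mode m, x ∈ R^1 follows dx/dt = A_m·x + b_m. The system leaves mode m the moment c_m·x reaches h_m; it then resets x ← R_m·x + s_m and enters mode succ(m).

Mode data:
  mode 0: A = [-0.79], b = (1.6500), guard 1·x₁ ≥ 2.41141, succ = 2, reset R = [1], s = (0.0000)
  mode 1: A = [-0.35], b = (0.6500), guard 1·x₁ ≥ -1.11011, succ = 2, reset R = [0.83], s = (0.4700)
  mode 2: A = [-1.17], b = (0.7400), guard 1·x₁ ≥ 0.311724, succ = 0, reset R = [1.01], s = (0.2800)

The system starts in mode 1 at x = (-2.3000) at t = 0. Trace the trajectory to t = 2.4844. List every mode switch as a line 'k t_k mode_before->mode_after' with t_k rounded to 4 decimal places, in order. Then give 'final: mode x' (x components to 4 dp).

1 0.9634 1->2
2 2.0041 2->0
final: 0 1.0665

Mode 1: guard c·x = -1.1101 hit at Δt = 0.9634 (t = 0.9634), x⁻ = (-1.1101) → reset → x⁺ = (-0.4514), jump to mode 2
Mode 2: guard c·x = 0.3117 hit at Δt = 1.0407 (t = 2.0041), x⁻ = (0.3117) → reset → x⁺ = (0.5948), jump to mode 0
Mode 0: flow for 0.4803 to horizon, guard not reached → x = (1.0665)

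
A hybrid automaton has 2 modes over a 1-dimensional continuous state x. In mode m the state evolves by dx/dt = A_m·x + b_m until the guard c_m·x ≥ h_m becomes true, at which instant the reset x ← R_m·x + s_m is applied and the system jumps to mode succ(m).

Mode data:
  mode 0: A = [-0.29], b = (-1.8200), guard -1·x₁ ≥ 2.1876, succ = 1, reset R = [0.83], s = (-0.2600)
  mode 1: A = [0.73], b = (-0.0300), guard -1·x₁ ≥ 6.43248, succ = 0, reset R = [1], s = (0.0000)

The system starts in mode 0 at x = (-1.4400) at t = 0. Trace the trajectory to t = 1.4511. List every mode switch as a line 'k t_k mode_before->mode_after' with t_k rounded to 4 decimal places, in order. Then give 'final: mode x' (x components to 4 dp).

1 0.5791 0->1
final: 1 -3.9596

Mode 0: guard c·x = 2.1876 hit at Δt = 0.5791 (t = 0.5791), x⁻ = (-2.1876) → reset → x⁺ = (-2.0757), jump to mode 1
Mode 1: flow for 0.8720 to horizon, guard not reached → x = (-3.9596)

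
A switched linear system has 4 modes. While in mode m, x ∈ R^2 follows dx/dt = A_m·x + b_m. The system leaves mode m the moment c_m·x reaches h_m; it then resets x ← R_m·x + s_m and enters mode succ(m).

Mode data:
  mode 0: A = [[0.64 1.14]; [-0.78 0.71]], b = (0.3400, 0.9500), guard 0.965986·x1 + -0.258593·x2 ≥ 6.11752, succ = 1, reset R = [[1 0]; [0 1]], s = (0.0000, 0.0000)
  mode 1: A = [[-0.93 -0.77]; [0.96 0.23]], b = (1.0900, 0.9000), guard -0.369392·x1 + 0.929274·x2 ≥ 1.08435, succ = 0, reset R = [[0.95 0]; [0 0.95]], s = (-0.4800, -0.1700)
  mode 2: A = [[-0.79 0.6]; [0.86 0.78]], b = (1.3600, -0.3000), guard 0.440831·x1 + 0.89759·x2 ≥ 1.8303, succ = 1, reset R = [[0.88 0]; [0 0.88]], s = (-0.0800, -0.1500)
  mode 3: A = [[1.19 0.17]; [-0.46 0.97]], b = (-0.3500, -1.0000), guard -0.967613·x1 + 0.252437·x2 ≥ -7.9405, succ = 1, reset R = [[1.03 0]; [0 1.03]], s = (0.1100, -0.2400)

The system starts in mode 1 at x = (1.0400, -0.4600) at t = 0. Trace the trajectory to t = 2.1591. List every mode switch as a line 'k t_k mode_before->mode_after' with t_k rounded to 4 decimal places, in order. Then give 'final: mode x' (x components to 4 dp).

Mode 1: guard c·x = 1.0843 hit at Δt = 0.9740 (t = 0.9740), x⁻ = (0.8018, 1.4856) → reset → x⁺ = (0.2817, 1.2413), jump to mode 0
Mode 0: flow for 1.1851 to horizon, guard not reached → x = (4.8912, 1.9072)

1 0.9740 1->0
final: 0 4.8912 1.9072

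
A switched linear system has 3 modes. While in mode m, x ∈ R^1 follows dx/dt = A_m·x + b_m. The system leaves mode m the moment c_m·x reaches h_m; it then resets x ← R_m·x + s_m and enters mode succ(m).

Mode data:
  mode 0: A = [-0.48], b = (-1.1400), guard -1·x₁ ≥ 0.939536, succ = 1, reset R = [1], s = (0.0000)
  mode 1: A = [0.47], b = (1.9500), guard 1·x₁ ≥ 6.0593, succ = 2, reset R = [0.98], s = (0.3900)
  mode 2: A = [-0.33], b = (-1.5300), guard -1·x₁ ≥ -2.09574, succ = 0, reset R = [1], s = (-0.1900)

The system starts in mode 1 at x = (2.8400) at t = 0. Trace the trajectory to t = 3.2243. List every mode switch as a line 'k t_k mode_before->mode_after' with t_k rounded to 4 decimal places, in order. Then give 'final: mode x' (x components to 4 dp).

Mode 1: guard c·x = 6.0593 hit at Δt = 0.8061 (t = 0.8061), x⁻ = (6.0593) → reset → x⁺ = (6.3281), jump to mode 2
Mode 2: guard c·x = -2.0957 hit at Δt = 1.4781 (t = 2.2842), x⁻ = (2.0957) → reset → x⁺ = (1.9057), jump to mode 0
Mode 0: flow for 0.9401 to horizon, guard not reached → x = (0.3511)

1 0.8061 1->2
2 2.2842 2->0
final: 0 0.3511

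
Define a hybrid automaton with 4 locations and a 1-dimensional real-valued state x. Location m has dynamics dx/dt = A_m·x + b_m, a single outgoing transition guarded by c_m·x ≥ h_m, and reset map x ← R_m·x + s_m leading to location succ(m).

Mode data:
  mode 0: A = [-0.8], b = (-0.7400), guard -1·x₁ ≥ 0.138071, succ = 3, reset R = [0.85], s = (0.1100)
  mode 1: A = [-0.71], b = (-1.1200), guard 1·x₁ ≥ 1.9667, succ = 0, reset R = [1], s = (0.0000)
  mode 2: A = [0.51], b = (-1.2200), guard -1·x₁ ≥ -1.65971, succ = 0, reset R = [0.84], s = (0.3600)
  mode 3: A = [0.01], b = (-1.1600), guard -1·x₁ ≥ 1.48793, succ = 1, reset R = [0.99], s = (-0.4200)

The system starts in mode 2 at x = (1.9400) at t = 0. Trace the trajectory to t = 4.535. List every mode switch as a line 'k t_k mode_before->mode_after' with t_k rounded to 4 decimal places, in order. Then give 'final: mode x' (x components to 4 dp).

Mode 2: guard c·x = -1.6597 hit at Δt = 0.9458 (t = 0.9458), x⁻ = (1.6597) → reset → x⁺ = (1.7542), jump to mode 0
Mode 0: guard c·x = 0.1381 hit at Δt = 1.5314 (t = 2.4772), x⁻ = (-0.1381) → reset → x⁺ = (-0.0074), jump to mode 3
Mode 3: guard c·x = 1.4879 hit at Δt = 1.2682 (t = 3.7454), x⁻ = (-1.4879) → reset → x⁺ = (-1.8931), jump to mode 1
Mode 1: flow for 0.7896 to horizon, guard not reached → x = (-1.7576)

1 0.9458 2->0
2 2.4772 0->3
3 3.7454 3->1
final: 1 -1.7576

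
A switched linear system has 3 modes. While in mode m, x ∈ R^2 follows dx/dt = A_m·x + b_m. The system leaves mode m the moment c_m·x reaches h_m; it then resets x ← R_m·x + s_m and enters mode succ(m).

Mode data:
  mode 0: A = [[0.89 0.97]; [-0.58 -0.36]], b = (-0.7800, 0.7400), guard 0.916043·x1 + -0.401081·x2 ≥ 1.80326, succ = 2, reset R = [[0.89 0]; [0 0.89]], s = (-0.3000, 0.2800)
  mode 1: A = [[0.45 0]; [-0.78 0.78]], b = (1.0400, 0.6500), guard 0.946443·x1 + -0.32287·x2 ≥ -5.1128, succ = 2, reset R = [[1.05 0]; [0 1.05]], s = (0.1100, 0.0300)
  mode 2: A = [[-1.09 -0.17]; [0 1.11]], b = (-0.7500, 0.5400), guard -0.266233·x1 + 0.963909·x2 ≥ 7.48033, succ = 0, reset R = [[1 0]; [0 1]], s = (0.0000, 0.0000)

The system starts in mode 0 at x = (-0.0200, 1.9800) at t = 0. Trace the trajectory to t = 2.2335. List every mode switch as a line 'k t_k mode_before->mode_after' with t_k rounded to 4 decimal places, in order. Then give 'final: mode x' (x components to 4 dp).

1 1.3476 0->2
final: 2 0.0260 4.6069

Mode 0: guard c·x = 1.8033 hit at Δt = 1.3476 (t = 1.3476), x⁻ = (2.5287, 1.2795) → reset → x⁺ = (1.9506, 1.4187), jump to mode 2
Mode 2: flow for 0.8859 to horizon, guard not reached → x = (0.0260, 4.6069)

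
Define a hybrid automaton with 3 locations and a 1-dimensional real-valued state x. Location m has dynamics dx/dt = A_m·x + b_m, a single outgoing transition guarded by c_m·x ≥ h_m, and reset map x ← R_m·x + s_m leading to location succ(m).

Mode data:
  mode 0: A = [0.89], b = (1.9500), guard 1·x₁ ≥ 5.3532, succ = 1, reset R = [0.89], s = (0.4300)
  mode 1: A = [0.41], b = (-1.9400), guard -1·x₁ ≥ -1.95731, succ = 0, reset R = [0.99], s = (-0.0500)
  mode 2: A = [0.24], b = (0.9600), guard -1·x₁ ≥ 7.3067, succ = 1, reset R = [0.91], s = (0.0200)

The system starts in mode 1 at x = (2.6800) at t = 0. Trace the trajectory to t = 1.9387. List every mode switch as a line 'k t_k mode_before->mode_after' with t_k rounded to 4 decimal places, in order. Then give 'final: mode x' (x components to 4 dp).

1 0.7360 1->0
2 1.4270 0->1
final: 1 5.3023

Mode 1: guard c·x = -1.9573 hit at Δt = 0.7360 (t = 0.7360), x⁻ = (1.9573) → reset → x⁺ = (1.8877), jump to mode 0
Mode 0: guard c·x = 5.3532 hit at Δt = 0.6910 (t = 1.4270), x⁻ = (5.3532) → reset → x⁺ = (5.1943), jump to mode 1
Mode 1: flow for 0.5117 to horizon, guard not reached → x = (5.3023)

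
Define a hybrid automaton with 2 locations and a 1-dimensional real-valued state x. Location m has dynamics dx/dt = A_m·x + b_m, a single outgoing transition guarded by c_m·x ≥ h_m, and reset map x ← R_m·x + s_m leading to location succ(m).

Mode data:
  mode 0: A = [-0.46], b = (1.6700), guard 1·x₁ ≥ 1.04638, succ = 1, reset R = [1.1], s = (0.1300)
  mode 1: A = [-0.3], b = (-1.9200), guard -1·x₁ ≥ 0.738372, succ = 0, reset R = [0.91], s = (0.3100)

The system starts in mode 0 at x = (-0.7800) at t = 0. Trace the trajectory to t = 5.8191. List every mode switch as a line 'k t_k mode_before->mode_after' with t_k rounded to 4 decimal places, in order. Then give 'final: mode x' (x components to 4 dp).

1 1.1622 0->1
2 2.1790 1->0
3 3.1247 0->1
4 4.1415 1->0
5 5.0872 0->1
final: 1 -0.2332

Mode 0: guard c·x = 1.0464 hit at Δt = 1.1622 (t = 1.1622), x⁻ = (1.0464) → reset → x⁺ = (1.2810), jump to mode 1
Mode 1: guard c·x = 0.7384 hit at Δt = 1.0168 (t = 2.1790), x⁻ = (-0.7384) → reset → x⁺ = (-0.3619), jump to mode 0
Mode 0: guard c·x = 1.0464 hit at Δt = 0.9457 (t = 3.1247), x⁻ = (1.0464) → reset → x⁺ = (1.2810), jump to mode 1
Mode 1: guard c·x = 0.7384 hit at Δt = 1.0168 (t = 4.1415), x⁻ = (-0.7384) → reset → x⁺ = (-0.3619), jump to mode 0
Mode 0: guard c·x = 1.0464 hit at Δt = 0.9457 (t = 5.0872), x⁻ = (1.0464) → reset → x⁺ = (1.2810), jump to mode 1
Mode 1: flow for 0.7319 to horizon, guard not reached → x = (-0.2332)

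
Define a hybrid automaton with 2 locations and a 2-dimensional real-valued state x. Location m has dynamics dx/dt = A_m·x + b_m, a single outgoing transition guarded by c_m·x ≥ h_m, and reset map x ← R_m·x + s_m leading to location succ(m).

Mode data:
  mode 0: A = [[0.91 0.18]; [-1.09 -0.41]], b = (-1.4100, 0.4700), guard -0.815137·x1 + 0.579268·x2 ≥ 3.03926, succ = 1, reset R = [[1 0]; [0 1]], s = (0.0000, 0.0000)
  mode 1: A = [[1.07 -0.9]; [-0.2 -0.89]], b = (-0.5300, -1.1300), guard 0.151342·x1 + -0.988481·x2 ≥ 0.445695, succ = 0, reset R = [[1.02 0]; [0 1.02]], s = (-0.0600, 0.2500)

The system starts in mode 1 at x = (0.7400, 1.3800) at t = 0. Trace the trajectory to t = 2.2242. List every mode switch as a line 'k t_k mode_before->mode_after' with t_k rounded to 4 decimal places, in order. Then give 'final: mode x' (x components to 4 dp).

Mode 1: guard c·x = 0.4457 hit at Δt = 1.1978 (t = 1.1978), x⁻ = (0.2677, -0.4099) → reset → x⁺ = (0.2131, -0.1681), jump to mode 0
Mode 0: flow for 1.0264 to horizon, guard not reached → x = (-1.8025, 0.9468)

1 1.1978 1->0
final: 0 -1.8025 0.9468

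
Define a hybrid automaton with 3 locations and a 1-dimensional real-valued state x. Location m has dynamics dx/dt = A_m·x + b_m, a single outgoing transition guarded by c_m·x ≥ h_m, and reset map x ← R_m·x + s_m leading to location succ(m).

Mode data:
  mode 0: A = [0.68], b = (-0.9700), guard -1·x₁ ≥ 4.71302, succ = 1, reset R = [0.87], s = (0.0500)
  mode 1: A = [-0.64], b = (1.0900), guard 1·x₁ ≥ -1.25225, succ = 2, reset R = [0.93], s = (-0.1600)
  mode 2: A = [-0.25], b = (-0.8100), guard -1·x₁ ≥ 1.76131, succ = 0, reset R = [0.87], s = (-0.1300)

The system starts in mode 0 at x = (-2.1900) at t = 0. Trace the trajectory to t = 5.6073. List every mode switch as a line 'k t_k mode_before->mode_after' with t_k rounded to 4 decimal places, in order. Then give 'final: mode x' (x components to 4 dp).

1 0.7783 0->1
2 1.8192 1->2
3 2.8543 2->0
4 3.8645 0->1
5 4.9054 1->2
final: 2 -1.6329

Mode 0: guard c·x = 4.7130 hit at Δt = 0.7783 (t = 0.7783), x⁻ = (-4.7130) → reset → x⁺ = (-4.0503), jump to mode 1
Mode 1: guard c·x = -1.2523 hit at Δt = 1.0409 (t = 1.8192), x⁻ = (-1.2523) → reset → x⁺ = (-1.3246), jump to mode 2
Mode 2: guard c·x = 1.7613 hit at Δt = 1.0351 (t = 2.8543), x⁻ = (-1.7613) → reset → x⁺ = (-1.6623), jump to mode 0
Mode 0: guard c·x = 4.7130 hit at Δt = 1.0102 (t = 3.8645), x⁻ = (-4.7130) → reset → x⁺ = (-4.0503), jump to mode 1
Mode 1: guard c·x = -1.2523 hit at Δt = 1.0409 (t = 4.9054), x⁻ = (-1.2523) → reset → x⁺ = (-1.3246), jump to mode 2
Mode 2: flow for 0.7019 to horizon, guard not reached → x = (-1.6329)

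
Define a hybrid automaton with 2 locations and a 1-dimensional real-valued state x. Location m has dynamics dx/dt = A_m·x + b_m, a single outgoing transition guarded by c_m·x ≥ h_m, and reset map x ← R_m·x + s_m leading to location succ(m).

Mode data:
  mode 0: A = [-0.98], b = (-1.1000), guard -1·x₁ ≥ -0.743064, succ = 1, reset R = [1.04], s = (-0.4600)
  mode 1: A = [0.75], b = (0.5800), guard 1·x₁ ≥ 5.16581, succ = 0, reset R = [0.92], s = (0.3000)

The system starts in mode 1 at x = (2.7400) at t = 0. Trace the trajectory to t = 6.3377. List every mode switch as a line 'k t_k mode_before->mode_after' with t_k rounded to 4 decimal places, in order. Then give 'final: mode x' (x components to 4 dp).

1 0.7000 1->0
2 1.9214 0->1
3 4.1867 1->0
4 5.4081 0->1
final: 1 1.4078

Mode 1: guard c·x = 5.1658 hit at Δt = 0.7000 (t = 0.7000), x⁻ = (5.1658) → reset → x⁺ = (5.0525), jump to mode 0
Mode 0: guard c·x = -0.7431 hit at Δt = 1.2214 (t = 1.9214), x⁻ = (0.7431) → reset → x⁺ = (0.3128), jump to mode 1
Mode 1: guard c·x = 5.1658 hit at Δt = 2.2653 (t = 4.1867), x⁻ = (5.1658) → reset → x⁺ = (5.0525), jump to mode 0
Mode 0: guard c·x = -0.7431 hit at Δt = 1.2214 (t = 5.4081), x⁻ = (0.7431) → reset → x⁺ = (0.3128), jump to mode 1
Mode 1: flow for 0.9296 to horizon, guard not reached → x = (1.4078)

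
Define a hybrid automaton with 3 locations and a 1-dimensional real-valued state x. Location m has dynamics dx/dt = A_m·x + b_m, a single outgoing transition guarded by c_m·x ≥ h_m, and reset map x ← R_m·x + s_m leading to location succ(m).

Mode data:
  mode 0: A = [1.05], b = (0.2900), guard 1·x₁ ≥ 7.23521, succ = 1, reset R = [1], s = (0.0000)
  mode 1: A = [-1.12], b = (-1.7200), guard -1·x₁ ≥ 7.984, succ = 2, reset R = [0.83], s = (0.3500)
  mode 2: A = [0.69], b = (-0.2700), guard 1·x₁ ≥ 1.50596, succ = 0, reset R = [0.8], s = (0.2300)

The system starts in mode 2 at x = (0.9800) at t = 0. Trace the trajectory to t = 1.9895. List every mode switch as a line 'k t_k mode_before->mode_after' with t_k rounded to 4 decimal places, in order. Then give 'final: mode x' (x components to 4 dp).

Mode 2: guard c·x = 1.5060 hit at Δt = 0.9252 (t = 0.9252), x⁻ = (1.5060) → reset → x⁺ = (1.4348), jump to mode 0
Mode 0: flow for 1.0643 to horizon, guard not reached → x = (4.9546)

1 0.9252 2->0
final: 0 4.9546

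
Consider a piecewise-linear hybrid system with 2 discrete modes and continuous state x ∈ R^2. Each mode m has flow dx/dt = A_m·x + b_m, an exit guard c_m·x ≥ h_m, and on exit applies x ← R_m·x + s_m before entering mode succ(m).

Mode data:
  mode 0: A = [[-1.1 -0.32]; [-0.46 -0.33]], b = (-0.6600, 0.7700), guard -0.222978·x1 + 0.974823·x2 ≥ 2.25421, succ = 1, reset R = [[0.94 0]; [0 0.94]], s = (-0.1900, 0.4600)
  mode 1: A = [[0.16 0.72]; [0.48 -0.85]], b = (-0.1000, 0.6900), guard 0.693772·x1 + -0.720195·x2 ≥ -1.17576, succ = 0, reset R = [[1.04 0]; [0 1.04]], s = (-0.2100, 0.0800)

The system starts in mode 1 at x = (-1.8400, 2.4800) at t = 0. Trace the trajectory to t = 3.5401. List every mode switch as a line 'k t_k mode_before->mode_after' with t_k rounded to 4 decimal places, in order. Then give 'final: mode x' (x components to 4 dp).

Mode 1: guard c·x = -1.1758 hit at Δt = 1.3874 (t = 1.3874), x⁻ = (-0.7651, 0.8955) → reset → x⁺ = (-1.0057, 1.0113), jump to mode 0
Mode 0: guard c·x = 2.2542 hit at Δt = 1.4725 (t = 2.8599), x⁻ = (-1.0793, 2.0656) → reset → x⁺ = (-1.2045, 2.4016), jump to mode 1
Mode 1: flow for 0.6802 to horizon, guard not reached → x = (-0.4296, 1.5172)

1 1.3874 1->0
2 2.8599 0->1
final: 1 -0.4296 1.5172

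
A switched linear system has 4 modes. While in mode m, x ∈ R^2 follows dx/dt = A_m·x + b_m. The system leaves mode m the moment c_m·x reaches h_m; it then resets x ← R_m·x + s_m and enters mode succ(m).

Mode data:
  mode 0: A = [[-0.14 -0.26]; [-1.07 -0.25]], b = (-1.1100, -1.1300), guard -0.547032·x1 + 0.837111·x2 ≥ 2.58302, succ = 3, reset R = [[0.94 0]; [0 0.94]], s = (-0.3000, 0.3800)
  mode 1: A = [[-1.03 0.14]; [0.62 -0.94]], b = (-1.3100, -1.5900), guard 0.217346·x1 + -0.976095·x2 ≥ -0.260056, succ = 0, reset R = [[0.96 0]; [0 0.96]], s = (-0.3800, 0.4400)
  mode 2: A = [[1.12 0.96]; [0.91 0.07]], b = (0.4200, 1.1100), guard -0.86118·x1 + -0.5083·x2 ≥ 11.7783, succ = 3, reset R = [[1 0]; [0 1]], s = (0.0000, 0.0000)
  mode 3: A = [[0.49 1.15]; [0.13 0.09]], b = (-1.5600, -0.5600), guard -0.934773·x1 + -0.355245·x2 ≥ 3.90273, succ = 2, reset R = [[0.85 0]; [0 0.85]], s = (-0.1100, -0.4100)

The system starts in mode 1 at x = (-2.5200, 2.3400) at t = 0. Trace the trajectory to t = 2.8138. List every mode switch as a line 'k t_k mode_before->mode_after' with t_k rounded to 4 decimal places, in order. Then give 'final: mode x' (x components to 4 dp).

Mode 1: guard c·x = -0.2601 hit at Δt = 0.6538 (t = 0.6538), x⁻ = (-1.8543, -0.1465) → reset → x⁺ = (-2.1601, 0.2994), jump to mode 0
Mode 0: guard c·x = 2.5830 hit at Δt = 0.6987 (t = 1.3525), x⁻ = (-2.8272, 1.2381) → reset → x⁺ = (-2.9575, 1.5439), jump to mode 3
Mode 3: guard c·x = 3.9027 hit at Δt = 0.7829 (t = 2.1354), x⁻ = (-4.4873, 0.8216) → reset → x⁺ = (-3.9242, 0.2883), jump to mode 2
Mode 2: flow for 0.6784 to horizon, guard not reached → x = (-8.6811, -2.6155)

1 0.6538 1->0
2 1.3525 0->3
3 2.1354 3->2
final: 2 -8.6811 -2.6155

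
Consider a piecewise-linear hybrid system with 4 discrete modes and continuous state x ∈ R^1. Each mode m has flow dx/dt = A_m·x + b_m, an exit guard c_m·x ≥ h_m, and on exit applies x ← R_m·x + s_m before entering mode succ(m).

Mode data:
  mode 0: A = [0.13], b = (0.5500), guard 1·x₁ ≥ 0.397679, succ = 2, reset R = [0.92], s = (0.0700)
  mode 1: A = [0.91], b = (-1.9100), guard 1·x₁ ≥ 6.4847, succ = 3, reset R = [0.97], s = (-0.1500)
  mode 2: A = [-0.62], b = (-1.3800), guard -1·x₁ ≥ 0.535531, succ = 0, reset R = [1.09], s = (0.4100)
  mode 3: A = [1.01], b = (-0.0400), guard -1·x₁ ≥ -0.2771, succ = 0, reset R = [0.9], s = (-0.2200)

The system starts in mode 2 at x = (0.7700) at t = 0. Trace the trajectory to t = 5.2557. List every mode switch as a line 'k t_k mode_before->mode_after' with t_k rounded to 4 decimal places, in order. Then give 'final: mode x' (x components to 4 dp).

1 0.9231 2->0
2 1.9367 0->2
3 2.6691 2->0
4 3.6827 0->2
5 4.4150 2->0
final: 0 0.2948

Mode 2: guard c·x = 0.5355 hit at Δt = 0.9231 (t = 0.9231), x⁻ = (-0.5355) → reset → x⁺ = (-0.1737), jump to mode 0
Mode 0: guard c·x = 0.3977 hit at Δt = 1.0136 (t = 1.9367), x⁻ = (0.3977) → reset → x⁺ = (0.4359), jump to mode 2
Mode 2: guard c·x = 0.5355 hit at Δt = 0.7324 (t = 2.6691), x⁻ = (-0.5355) → reset → x⁺ = (-0.1737), jump to mode 0
Mode 0: guard c·x = 0.3977 hit at Δt = 1.0136 (t = 3.6827), x⁻ = (0.3977) → reset → x⁺ = (0.4359), jump to mode 2
Mode 2: guard c·x = 0.5355 hit at Δt = 0.7324 (t = 4.4150), x⁻ = (-0.5355) → reset → x⁺ = (-0.1737), jump to mode 0
Mode 0: flow for 0.8407 to horizon, guard not reached → x = (0.2948)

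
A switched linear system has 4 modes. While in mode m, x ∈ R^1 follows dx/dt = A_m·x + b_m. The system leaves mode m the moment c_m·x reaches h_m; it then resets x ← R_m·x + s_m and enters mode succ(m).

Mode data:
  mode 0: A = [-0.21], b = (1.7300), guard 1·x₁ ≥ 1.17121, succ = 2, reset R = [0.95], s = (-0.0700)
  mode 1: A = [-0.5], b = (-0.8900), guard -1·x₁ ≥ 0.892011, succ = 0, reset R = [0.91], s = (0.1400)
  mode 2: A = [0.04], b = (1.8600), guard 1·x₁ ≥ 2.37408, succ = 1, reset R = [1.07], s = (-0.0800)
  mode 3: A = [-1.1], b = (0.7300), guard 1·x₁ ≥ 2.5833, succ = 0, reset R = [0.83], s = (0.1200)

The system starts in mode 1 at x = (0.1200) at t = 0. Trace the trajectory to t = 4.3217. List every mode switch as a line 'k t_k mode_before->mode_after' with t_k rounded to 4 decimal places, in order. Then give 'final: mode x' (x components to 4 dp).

Mode 1: guard c·x = 0.8920 hit at Δt = 1.5213 (t = 1.5213), x⁻ = (-0.8920) → reset → x⁺ = (-0.6717), jump to mode 0
Mode 0: guard c·x = 1.1712 hit at Δt = 1.1035 (t = 2.6248), x⁻ = (1.1712) → reset → x⁺ = (1.0426), jump to mode 2
Mode 2: guard c·x = 2.3741 hit at Δt = 0.6905 (t = 3.3153), x⁻ = (2.3741) → reset → x⁺ = (2.4603), jump to mode 1
Mode 1: flow for 1.0064 to horizon, guard not reached → x = (0.7836)

1 1.5213 1->0
2 2.6248 0->2
3 3.3153 2->1
final: 1 0.7836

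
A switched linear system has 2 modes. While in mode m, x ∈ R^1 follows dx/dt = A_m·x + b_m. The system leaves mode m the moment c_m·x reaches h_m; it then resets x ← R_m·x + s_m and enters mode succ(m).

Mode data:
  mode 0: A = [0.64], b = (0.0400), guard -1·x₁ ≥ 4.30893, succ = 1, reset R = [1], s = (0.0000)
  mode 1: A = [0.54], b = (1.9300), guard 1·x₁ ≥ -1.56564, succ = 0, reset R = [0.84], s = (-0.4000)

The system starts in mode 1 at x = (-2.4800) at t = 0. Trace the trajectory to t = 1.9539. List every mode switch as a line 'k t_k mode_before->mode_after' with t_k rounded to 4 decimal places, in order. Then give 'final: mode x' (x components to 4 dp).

1 1.1249 1->0
final: 0 -2.8718

Mode 1: guard c·x = -1.5656 hit at Δt = 1.1249 (t = 1.1249), x⁻ = (-1.5656) → reset → x⁺ = (-1.7151), jump to mode 0
Mode 0: flow for 0.8290 to horizon, guard not reached → x = (-2.8718)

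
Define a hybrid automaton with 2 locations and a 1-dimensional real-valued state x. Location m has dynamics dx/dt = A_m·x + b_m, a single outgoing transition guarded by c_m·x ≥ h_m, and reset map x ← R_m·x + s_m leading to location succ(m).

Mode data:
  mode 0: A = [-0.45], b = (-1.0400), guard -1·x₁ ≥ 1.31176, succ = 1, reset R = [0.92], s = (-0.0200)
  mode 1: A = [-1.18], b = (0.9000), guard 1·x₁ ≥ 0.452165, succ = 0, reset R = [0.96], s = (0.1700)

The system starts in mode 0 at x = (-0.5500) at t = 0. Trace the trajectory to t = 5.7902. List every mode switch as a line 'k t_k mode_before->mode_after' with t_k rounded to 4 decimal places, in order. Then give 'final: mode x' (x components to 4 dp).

1 1.2591 0->1
2 2.8331 1->0
3 5.2122 0->1
final: 1 -0.2431

Mode 0: guard c·x = 1.3118 hit at Δt = 1.2591 (t = 1.2591), x⁻ = (-1.3118) → reset → x⁺ = (-1.2268), jump to mode 1
Mode 1: guard c·x = 0.4522 hit at Δt = 1.5740 (t = 2.8331), x⁻ = (0.4522) → reset → x⁺ = (0.6041), jump to mode 0
Mode 0: guard c·x = 1.3118 hit at Δt = 2.3791 (t = 5.2122), x⁻ = (-1.3118) → reset → x⁺ = (-1.2268), jump to mode 1
Mode 1: flow for 0.5780 to horizon, guard not reached → x = (-0.2431)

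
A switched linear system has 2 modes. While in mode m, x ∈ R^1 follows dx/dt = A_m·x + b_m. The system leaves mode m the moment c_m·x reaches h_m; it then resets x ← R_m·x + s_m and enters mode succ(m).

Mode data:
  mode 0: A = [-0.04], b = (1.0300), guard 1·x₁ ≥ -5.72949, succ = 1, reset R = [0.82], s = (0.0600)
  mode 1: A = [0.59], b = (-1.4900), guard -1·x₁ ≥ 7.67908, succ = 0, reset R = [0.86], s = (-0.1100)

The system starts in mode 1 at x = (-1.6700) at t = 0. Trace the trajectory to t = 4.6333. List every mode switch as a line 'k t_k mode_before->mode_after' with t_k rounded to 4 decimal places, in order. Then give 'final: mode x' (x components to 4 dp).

Mode 1: guard c·x = 7.6791 hit at Δt = 1.5065 (t = 1.5065), x⁻ = (-7.6791) → reset → x⁺ = (-6.7140), jump to mode 0
Mode 0: guard c·x = -5.7295 hit at Δt = 0.7699 (t = 2.2764), x⁻ = (-5.7295) → reset → x⁺ = (-4.6382), jump to mode 1
Mode 1: guard c·x = 7.6791 hit at Δt = 0.5997 (t = 2.8761), x⁻ = (-7.6791) → reset → x⁺ = (-6.7140), jump to mode 0
Mode 0: guard c·x = -5.7295 hit at Δt = 0.7699 (t = 3.6460), x⁻ = (-5.7295) → reset → x⁺ = (-4.6382), jump to mode 1
Mode 1: guard c·x = 7.6791 hit at Δt = 0.5997 (t = 4.2457), x⁻ = (-7.6791) → reset → x⁺ = (-6.7140), jump to mode 0
Mode 0: flow for 0.3876 to horizon, guard not reached → x = (-6.2145)

1 1.5065 1->0
2 2.2764 0->1
3 2.8761 1->0
4 3.6460 0->1
5 4.2457 1->0
final: 0 -6.2145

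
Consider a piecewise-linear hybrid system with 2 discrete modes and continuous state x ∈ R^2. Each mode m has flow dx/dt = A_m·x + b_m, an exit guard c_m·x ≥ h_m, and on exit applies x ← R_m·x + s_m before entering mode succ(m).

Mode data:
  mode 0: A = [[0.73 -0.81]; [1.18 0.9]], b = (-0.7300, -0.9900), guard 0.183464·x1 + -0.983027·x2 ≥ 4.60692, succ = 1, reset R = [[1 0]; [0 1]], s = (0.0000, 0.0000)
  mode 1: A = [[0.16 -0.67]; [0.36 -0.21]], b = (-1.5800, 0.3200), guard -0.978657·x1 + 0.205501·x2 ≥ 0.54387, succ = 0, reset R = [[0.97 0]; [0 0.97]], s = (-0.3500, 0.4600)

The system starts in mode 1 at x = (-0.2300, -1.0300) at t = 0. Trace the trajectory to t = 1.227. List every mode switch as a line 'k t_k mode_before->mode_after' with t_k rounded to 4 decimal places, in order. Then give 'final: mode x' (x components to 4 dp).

1 0.4921 1->0
final: 0 -1.3081 -3.3609

Mode 1: guard c·x = 0.5439 hit at Δt = 0.4921 (t = 0.4921), x⁻ = (-0.7363, -0.8600) → reset → x⁺ = (-1.0642, -0.3742), jump to mode 0
Mode 0: flow for 0.7349 to horizon, guard not reached → x = (-1.3081, -3.3609)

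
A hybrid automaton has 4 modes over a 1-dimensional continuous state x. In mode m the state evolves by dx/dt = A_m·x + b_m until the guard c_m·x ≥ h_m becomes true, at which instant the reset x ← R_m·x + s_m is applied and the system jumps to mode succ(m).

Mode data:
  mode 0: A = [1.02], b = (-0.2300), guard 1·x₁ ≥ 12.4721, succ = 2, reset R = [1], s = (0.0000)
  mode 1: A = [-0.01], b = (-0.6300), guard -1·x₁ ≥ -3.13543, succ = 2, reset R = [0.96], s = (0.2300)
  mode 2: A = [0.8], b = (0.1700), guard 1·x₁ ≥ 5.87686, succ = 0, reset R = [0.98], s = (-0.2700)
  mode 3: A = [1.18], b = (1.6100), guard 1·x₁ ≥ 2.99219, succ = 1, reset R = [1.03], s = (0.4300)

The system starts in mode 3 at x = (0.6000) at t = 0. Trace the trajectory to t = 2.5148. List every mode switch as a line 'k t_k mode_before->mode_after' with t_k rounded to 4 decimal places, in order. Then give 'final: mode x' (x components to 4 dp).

1 0.6750 3->1
2 1.2427 1->2
3 1.9520 2->0
final: 0 9.5711

Mode 3: guard c·x = 2.9922 hit at Δt = 0.6750 (t = 0.6750), x⁻ = (2.9922) → reset → x⁺ = (3.5120), jump to mode 1
Mode 1: guard c·x = -3.1354 hit at Δt = 0.5677 (t = 1.2427), x⁻ = (3.1354) → reset → x⁺ = (3.2400), jump to mode 2
Mode 2: guard c·x = 5.8769 hit at Δt = 0.7093 (t = 1.9520), x⁻ = (5.8769) → reset → x⁺ = (5.4893), jump to mode 0
Mode 0: flow for 0.5628 to horizon, guard not reached → x = (9.5711)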